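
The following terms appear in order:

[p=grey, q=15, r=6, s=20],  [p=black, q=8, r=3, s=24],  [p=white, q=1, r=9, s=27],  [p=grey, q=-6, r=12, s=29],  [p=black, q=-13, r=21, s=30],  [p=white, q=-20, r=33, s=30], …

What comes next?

For the p, repeats grey → black → white: grey, black, white, grey, black, white → grey.
Q: 15, 8, 1, -6, -13, -20 → -27 (−7 each step).
R: each term is the sum of the two before it, so 6, 3, 9, 12, 21, 33 → 54.
For the s, differences are 4, 3, 2, … (decreasing by 1 each time): 20, 24, 27, 29, 30, 30 → 29.
So the next term is [p=grey, q=-27, r=54, s=29].

[p=grey, q=-27, r=54, s=29]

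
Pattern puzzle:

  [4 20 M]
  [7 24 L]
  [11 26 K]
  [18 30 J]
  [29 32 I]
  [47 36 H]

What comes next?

First value: 4, 7, 11, 18, 29, 47 → 76 (each term is the sum of the two before it).
For the second value, alternating steps +4, +2, +4, +2, …: 20, 24, 26, 30, 32, 36 → 38.
Letter goes M, L, K, J, I, H → G (letters move back 1 place in the alphabet).
Putting it together: [76 38 G].

[76 38 G]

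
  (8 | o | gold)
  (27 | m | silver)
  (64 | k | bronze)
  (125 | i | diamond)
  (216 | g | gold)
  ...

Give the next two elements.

First part goes 8, 27, 64, 125, 216 → 343 → 512 (perfect cubes: 2³, 3³, 4³, …).
Letter — letters move back 2 places in the alphabet: o, m, k, i, g → e → c.
For the rank, repeats gold → silver → bronze → diamond: gold, silver, bronze, diamond, gold → silver → bronze.
So the next two elements are (343 | e | silver) and (512 | c | bronze).

(343 | e | silver), (512 | c | bronze)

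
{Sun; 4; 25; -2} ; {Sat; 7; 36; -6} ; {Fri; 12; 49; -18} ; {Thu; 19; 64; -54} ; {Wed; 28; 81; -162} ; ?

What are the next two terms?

Day: runs backward through the weekdays Mon→Sun, so Sun, Sat, Fri, Thu, Wed → Tue → Mon.
Second part: 4, 7, 12, 19, 28 → 39 → 52 (differences are 3, 5, 7, … (increasing by 2 each time)).
Third part: perfect squares: 5², 6², 7², …; 25, 36, 49, 64, 81 → 100 → 121.
Fourth part: ×3 each step, so -2, -6, -18, -54, -162 → -486 → -1458.
Putting the parts together: {Tue; 39; 100; -486} and then {Mon; 52; 121; -1458}.

{Tue; 39; 100; -486}, {Mon; 52; 121; -1458}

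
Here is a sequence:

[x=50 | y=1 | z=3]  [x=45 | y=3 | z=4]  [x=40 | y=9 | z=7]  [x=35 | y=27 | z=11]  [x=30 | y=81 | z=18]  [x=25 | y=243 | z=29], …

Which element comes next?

X: 50, 45, 40, 35, 30, 25 → 20 (−5 each step).
Y — ×3 each step: 1, 3, 9, 27, 81, 243 → 729.
For the z, each term is the sum of the two before it: 3, 4, 7, 11, 18, 29 → 47.
Putting it together: [x=20 | y=729 | z=47].

[x=20 | y=729 | z=47]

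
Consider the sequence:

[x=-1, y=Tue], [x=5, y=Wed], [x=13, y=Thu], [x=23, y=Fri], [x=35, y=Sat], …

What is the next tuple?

[x=49, y=Sun]

X: differences are 6, 8, 10, … (increasing by 2 each time), so -1, 5, 13, 23, 35 → 49.
Y: runs through the weekdays Mon→Sun, so Tue, Wed, Thu, Fri, Sat → Sun.
Putting it together: [x=49, y=Sun].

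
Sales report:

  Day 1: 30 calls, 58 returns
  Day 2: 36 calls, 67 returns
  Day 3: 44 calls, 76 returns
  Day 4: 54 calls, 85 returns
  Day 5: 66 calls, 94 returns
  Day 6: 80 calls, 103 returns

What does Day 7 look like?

For the calls, differences are 6, 8, 10, … (increasing by 2 each time): 30, 36, 44, 54, 66, 80 → 96.
Returns goes 58, 67, 76, 85, 94, 103 → 112 (+9 each step).
Putting it together: 96 calls, 112 returns.

96 calls, 112 returns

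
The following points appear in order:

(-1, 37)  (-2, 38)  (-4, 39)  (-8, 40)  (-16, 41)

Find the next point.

(-32, 42)

First part: -1, -2, -4, -8, -16 → -32 (×2 each step).
Second part goes 37, 38, 39, 40, 41 → 42 (+1 each step).
So the next point is (-32, 42).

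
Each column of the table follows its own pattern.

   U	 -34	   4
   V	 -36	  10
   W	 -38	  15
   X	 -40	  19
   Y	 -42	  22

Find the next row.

For the letter, letters move forward 1 place in the alphabet: U, V, W, X, Y → Z.
Second component: −2 each step, so -34, -36, -38, -40, -42 → -44.
Third component — differences are 6, 5, 4, … (decreasing by 1 each time): 4, 10, 15, 19, 22 → 24.
Combining the parts gives Z  -44  24.

Z  -44  24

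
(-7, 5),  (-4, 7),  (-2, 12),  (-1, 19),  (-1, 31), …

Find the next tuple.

First coordinate: differences are 3, 2, 1, … (decreasing by 1 each time), so -7, -4, -2, -1, -1 → -2.
Second coordinate — each term is the sum of the two before it: 5, 7, 12, 19, 31 → 50.
Putting it together: (-2, 50).

(-2, 50)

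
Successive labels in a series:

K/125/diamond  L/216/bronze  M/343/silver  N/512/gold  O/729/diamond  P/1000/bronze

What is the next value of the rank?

Letter: K, L, M, N, O, P → Q (letters move forward 1 place in the alphabet).
Second component — perfect cubes: 5³, 6³, 7³, …: 125, 216, 343, 512, 729, 1000 → 1331.
Rank goes diamond, bronze, silver, gold, diamond, bronze → silver (repeats diamond → bronze → silver → gold).

silver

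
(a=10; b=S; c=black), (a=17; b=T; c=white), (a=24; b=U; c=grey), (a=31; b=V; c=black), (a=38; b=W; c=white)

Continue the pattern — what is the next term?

(a=45; b=X; c=grey)

A: +7 each step; 10, 17, 24, 31, 38 → 45.
B: S, T, U, V, W → X (letters move forward 1 place in the alphabet).
C — repeats black → white → grey: black, white, grey, black, white → grey.
Combining the parts gives (a=45; b=X; c=grey).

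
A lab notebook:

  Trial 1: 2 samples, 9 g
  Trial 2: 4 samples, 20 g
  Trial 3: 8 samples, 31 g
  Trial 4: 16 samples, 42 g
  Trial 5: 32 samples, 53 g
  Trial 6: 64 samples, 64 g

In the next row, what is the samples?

For the samples, ×2 each step: 2, 4, 8, 16, 32, 64 → 128.

128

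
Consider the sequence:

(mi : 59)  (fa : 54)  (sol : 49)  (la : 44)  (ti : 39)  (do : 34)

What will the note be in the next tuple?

Note: runs through the solfège scale do→ti; mi, fa, sol, la, ti, do → re.

re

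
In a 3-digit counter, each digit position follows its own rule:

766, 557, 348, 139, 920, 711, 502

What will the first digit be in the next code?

First digit: 7, 5, 3, 1, 9, 7, 5 → 3 (−2 each step, mod 10).

3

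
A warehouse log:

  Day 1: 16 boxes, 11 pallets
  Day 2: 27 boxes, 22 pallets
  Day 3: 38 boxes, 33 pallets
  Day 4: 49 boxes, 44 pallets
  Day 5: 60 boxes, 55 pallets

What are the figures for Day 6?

Boxes: +11 each step; 16, 27, 38, 49, 60 → 71.
Pallets — always 5 less than the boxes: 11, 22, 33, 44, 55 → 66.
Putting it together: 71 boxes, 66 pallets.

71 boxes, 66 pallets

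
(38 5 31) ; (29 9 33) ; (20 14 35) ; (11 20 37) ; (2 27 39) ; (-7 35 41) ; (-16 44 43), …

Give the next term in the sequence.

First component goes 38, 29, 20, 11, 2, -7, -16 → -25 (−9 each step).
Second component: differences are 4, 5, 6, … (increasing by 1 each time), so 5, 9, 14, 20, 27, 35, 44 → 54.
Third component goes 31, 33, 35, 37, 39, 41, 43 → 45 (+2 each step).
So the next term is (-25 54 45).

(-25 54 45)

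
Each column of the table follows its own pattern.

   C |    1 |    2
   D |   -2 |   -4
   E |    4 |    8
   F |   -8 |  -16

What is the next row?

G  16  32

Letter goes C, D, E, F → G (letters move forward 1 place in the alphabet).
Second component: ×(-2) each step, so 1, -2, 4, -8 → 16.
Third component goes 2, -4, 8, -16 → 32 (always 2 × the second component).
Combining the parts gives G  16  32.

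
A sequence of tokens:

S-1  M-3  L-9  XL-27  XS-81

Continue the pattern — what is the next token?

Size: S, M, L, XL, XS → S (runs through clothing sizes XS→XL).
Second component: ×3 each step, so 1, 3, 9, 27, 81 → 243.
So the next token is S-243.

S-243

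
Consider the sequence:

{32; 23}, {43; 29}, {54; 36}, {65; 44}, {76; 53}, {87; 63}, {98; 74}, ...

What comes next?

For the first slot, +11 each step: 32, 43, 54, 65, 76, 87, 98 → 109.
Second slot goes 23, 29, 36, 44, 53, 63, 74 → 86 (differences are 6, 7, 8, … (increasing by 1 each time)).
Putting it together: {109; 86}.

{109; 86}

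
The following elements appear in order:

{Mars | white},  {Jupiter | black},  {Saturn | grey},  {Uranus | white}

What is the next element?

{Neptune | black}

Planet: Mars, Jupiter, Saturn, Uranus → Neptune (runs through the planets Mercury→Neptune).
Shade: white, black, grey, white → black (repeats white → black → grey).
So the next element is {Neptune | black}.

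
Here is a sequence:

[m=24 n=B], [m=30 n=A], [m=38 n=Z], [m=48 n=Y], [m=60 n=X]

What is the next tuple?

[m=74 n=W]

For the m, differences are 6, 8, 10, … (increasing by 2 each time): 24, 30, 38, 48, 60 → 74.
N: letters move back 1 place in the alphabet, wrapping A→Z, so B, A, Z, Y, X → W.
So the next tuple is [m=74 n=W].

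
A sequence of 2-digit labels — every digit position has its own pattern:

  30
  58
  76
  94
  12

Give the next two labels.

First digit goes 3, 5, 7, 9, 1 → 3 → 5 (+2 each step, mod 10).
Second digit: −2 each step, mod 10, so 0, 8, 6, 4, 2 → 0 → 8.
So the next two labels are 30 and 58.

30, 58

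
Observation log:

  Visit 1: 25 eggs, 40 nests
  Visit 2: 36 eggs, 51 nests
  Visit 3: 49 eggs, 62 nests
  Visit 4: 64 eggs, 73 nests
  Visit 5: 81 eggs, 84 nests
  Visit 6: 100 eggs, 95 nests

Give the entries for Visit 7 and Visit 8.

Eggs — perfect squares: 5², 6², 7², …: 25, 36, 49, 64, 81, 100 → 121 → 144.
Nests goes 40, 51, 62, 73, 84, 95 → 106 → 117 (+11 each step).
Putting the parts together: 121 eggs, 106 nests and then 144 eggs, 117 nests.

121 eggs, 106 nests; 144 eggs, 117 nests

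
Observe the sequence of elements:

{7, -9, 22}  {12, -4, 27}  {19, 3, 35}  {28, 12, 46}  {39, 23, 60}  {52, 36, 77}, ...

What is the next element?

{67, 51, 97}

First value: differences are 5, 7, 9, … (increasing by 2 each time), so 7, 12, 19, 28, 39, 52 → 67.
Second value goes -9, -4, 3, 12, 23, 36 → 51 (differences are 5, 7, 9, … (increasing by 2 each time)).
Third value goes 22, 27, 35, 46, 60, 77 → 97 (differences are 5, 8, 11, … (increasing by 3 each time)).
So the next element is {67, 51, 97}.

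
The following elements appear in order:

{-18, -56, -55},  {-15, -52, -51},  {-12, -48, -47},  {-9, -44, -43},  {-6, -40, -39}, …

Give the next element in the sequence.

First coordinate — +3 each step: -18, -15, -12, -9, -6 → -3.
Second coordinate: +4 each step, so -56, -52, -48, -44, -40 → -36.
Third coordinate: -55, -51, -47, -43, -39 → -35 (always 1 more than the second coordinate).
Combining the parts gives {-3, -36, -35}.

{-3, -36, -35}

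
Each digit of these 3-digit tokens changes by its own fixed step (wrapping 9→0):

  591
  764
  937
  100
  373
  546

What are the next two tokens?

For the first digit, +2 each step, mod 10: 5, 7, 9, 1, 3, 5 → 7 → 9.
Second digit: 9, 6, 3, 0, 7, 4 → 1 → 8 (−3 each step, mod 10).
Third digit — +3 each step, mod 10: 1, 4, 7, 0, 3, 6 → 9 → 2.
Putting the parts together: 719 and then 982.

719, 982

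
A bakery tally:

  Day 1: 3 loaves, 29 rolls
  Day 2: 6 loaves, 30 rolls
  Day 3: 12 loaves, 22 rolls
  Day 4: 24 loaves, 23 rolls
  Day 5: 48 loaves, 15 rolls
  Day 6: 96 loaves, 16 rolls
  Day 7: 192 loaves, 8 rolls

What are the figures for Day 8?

Loaves goes 3, 6, 12, 24, 48, 96, 192 → 384 (×2 each step).
For the rolls, alternating steps +1, −8, +1, −8, …: 29, 30, 22, 23, 15, 16, 8 → 9.
Combining the parts gives 384 loaves, 9 rolls.

384 loaves, 9 rolls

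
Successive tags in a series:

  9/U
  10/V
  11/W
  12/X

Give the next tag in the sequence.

First component — +1 each step: 9, 10, 11, 12 → 13.
Letter: letters move forward 1 place in the alphabet, so U, V, W, X → Y.
Putting it together: 13/Y.

13/Y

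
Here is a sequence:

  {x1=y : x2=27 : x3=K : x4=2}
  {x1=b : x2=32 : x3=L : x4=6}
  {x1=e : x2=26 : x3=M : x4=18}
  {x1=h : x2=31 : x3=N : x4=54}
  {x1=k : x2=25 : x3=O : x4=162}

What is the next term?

X1: y, b, e, h, k → n (letters move forward 3 places in the alphabet, wrapping Z→A).
X2: alternating steps +5, −6, +5, −6, …; 27, 32, 26, 31, 25 → 30.
X3 — letters move forward 1 place in the alphabet: K, L, M, N, O → P.
X4: ×3 each step; 2, 6, 18, 54, 162 → 486.
Combining the parts gives {x1=n : x2=30 : x3=P : x4=486}.

{x1=n : x2=30 : x3=P : x4=486}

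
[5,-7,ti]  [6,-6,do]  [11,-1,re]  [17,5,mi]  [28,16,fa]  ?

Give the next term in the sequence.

First value — each term is the sum of the two before it: 5, 6, 11, 17, 28 → 45.
For the second value, always 12 less than the first value: -7, -6, -1, 5, 16 → 33.
Note: runs through the solfège scale do→ti; ti, do, re, mi, fa → sol.
So the next term is [45,33,sol].

[45,33,sol]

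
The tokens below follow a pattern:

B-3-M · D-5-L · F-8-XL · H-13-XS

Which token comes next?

Letter: letters move forward 2 places in the alphabet, so B, D, F, H → J.
Second component — each term is the sum of the two before it: 3, 5, 8, 13 → 21.
Size goes M, L, XL, XS → S (runs through clothing sizes XS→XL).
Putting it together: J-21-S.

J-21-S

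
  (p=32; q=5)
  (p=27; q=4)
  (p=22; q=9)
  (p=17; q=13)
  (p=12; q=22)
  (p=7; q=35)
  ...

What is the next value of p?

2

P: −5 each step; 32, 27, 22, 17, 12, 7 → 2.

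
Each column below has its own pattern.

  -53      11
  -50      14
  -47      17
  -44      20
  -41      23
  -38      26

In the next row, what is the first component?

First component: +3 each step, so -53, -50, -47, -44, -41, -38 → -35.

-35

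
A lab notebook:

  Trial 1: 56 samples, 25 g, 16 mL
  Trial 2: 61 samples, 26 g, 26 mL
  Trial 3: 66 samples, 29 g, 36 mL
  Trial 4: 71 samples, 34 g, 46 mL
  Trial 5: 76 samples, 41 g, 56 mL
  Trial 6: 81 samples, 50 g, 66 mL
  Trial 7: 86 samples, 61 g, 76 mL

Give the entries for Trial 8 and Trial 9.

91 samples, 74 g, 86 mL; 96 samples, 89 g, 96 mL

Samples: +5 each step; 56, 61, 66, 71, 76, 81, 86 → 91 → 96.
G: differences are 1, 3, 5, … (increasing by 2 each time); 25, 26, 29, 34, 41, 50, 61 → 74 → 89.
ML: +10 each step, so 16, 26, 36, 46, 56, 66, 76 → 86 → 96.
Putting the parts together: 91 samples, 74 g, 86 mL and then 96 samples, 89 g, 96 mL.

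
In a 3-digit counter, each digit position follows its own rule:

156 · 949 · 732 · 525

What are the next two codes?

318 then 101

First digit — −2 each step, mod 10: 1, 9, 7, 5 → 3 → 1.
Second digit — −1 each step, mod 10: 5, 4, 3, 2 → 1 → 0.
Third digit goes 6, 9, 2, 5 → 8 → 1 (+3 each step, mod 10).
So the next two codes are 318 and 101.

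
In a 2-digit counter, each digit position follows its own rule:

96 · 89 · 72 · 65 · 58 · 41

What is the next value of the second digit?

4

Second digit goes 6, 9, 2, 5, 8, 1 → 4 (+3 each step, mod 10).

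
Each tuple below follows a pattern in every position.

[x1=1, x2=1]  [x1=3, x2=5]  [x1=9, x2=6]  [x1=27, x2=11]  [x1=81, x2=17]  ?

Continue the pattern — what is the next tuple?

X1: 1, 3, 9, 27, 81 → 243 (×3 each step).
X2 — each term is the sum of the two before it: 1, 5, 6, 11, 17 → 28.
Combining the parts gives [x1=243, x2=28].

[x1=243, x2=28]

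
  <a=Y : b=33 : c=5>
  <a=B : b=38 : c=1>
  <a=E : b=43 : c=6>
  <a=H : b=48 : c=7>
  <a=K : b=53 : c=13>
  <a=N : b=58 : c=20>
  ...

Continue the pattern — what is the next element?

<a=Q : b=63 : c=33>

A goes Y, B, E, H, K, N → Q (letters move forward 3 places in the alphabet, wrapping Z→A).
B goes 33, 38, 43, 48, 53, 58 → 63 (+5 each step).
C: each term is the sum of the two before it; 5, 1, 6, 7, 13, 20 → 33.
So the next element is <a=Q : b=63 : c=33>.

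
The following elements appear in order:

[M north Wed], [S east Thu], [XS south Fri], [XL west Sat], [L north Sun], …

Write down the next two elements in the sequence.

[M east Mon], [S south Tue]

Size goes M, S, XS, XL, L → M → S (runs backward through clothing sizes XS→XL).
Direction: repeats north → east → south → west, so north, east, south, west, north → east → south.
Day — runs through the weekdays Mon→Sun: Wed, Thu, Fri, Sat, Sun → Mon → Tue.
So the next two elements are [M east Mon] and [S south Tue].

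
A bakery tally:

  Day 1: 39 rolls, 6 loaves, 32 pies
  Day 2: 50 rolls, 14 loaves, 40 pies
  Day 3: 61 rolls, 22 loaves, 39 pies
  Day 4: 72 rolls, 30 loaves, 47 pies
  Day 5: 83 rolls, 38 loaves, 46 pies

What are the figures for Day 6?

94 rolls, 46 loaves, 54 pies

Rolls goes 39, 50, 61, 72, 83 → 94 (+11 each step).
Loaves: +8 each step, so 6, 14, 22, 30, 38 → 46.
Pies goes 32, 40, 39, 47, 46 → 54 (alternating steps +8, −1, +8, −1, …).
Putting it together: 94 rolls, 46 loaves, 54 pies.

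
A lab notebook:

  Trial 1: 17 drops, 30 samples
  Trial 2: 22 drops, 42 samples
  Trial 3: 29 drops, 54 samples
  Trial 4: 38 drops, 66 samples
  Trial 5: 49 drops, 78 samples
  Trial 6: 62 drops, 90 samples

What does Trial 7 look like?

77 drops, 102 samples

Drops — differences are 5, 7, 9, … (increasing by 2 each time): 17, 22, 29, 38, 49, 62 → 77.
Samples: +12 each step; 30, 42, 54, 66, 78, 90 → 102.
So the next row is 77 drops, 102 samples.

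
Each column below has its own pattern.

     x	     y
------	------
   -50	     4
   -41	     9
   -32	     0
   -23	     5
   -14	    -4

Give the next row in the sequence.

-5  1

Column x: +9 each step; -50, -41, -32, -23, -14 → -5.
Column y: alternating steps +5, −9, +5, −9, …; 4, 9, 0, 5, -4 → 1.
So the next row is -5  1.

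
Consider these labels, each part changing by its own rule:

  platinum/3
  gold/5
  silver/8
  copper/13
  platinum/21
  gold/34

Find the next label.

Metal: repeats platinum → gold → silver → copper, so platinum, gold, silver, copper, platinum, gold → silver.
Second component: each term is the sum of the two before it; 3, 5, 8, 13, 21, 34 → 55.
Putting it together: silver/55.

silver/55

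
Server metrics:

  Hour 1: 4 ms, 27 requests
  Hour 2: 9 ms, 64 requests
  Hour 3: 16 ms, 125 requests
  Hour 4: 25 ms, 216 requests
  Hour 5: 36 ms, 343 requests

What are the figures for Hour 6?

49 ms, 512 requests

For the ms, perfect squares: 2², 3², 4², …: 4, 9, 16, 25, 36 → 49.
Requests — perfect cubes: 3³, 4³, 5³, …: 27, 64, 125, 216, 343 → 512.
Combining the parts gives 49 ms, 512 requests.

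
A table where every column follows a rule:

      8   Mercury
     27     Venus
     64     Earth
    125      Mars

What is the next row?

216  Jupiter

First component goes 8, 27, 64, 125 → 216 (perfect cubes: 2³, 3³, 4³, …).
Planet: runs through the planets Mercury→Neptune, so Mercury, Venus, Earth, Mars → Jupiter.
Combining the parts gives 216  Jupiter.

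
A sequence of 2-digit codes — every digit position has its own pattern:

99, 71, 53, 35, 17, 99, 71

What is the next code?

First digit: −2 each step, mod 10; 9, 7, 5, 3, 1, 9, 7 → 5.
Second digit — +2 each step, mod 10: 9, 1, 3, 5, 7, 9, 1 → 3.
Putting it together: 53.

53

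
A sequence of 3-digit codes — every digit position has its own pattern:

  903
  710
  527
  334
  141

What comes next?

For the first digit, −2 each step, mod 10: 9, 7, 5, 3, 1 → 9.
Second digit: 0, 1, 2, 3, 4 → 5 (+1 each step, mod 10).
Third digit: 3, 0, 7, 4, 1 → 8 (−3 each step, mod 10).
Combining the parts gives 958.

958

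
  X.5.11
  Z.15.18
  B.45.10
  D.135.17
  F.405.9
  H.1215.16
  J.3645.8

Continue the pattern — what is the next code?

L.10935.15

Letter: letters move forward 2 places in the alphabet, wrapping Z→A, so X, Z, B, D, F, H, J → L.
Second component: ×3 each step; 5, 15, 45, 135, 405, 1215, 3645 → 10935.
Third component: alternating steps +7, −8, +7, −8, …; 11, 18, 10, 17, 9, 16, 8 → 15.
Combining the parts gives L.10935.15.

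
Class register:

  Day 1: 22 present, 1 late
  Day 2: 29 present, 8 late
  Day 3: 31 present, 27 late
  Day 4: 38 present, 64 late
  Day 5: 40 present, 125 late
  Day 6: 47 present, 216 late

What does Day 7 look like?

For the present, alternating steps +7, +2, +7, +2, …: 22, 29, 31, 38, 40, 47 → 49.
Late — perfect cubes: 1³, 2³, 3³, …: 1, 8, 27, 64, 125, 216 → 343.
Putting it together: 49 present, 343 late.

49 present, 343 late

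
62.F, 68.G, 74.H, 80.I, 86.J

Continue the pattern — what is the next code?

92.K

First component: +6 each step; 62, 68, 74, 80, 86 → 92.
For the letter, letters move forward 1 place in the alphabet: F, G, H, I, J → K.
So the next code is 92.K.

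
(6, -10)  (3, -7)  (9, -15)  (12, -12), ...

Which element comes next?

For the first part, each term is the sum of the two before it: 6, 3, 9, 12 → 21.
Second part — alternating steps +3, −8, +3, −8, …: -10, -7, -15, -12 → -20.
Combining the parts gives (21, -20).

(21, -20)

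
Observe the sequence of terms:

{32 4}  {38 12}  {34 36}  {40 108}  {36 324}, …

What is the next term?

{42 972}

First entry: 32, 38, 34, 40, 36 → 42 (alternating steps +6, −4, +6, −4, …).
Second entry — ×3 each step: 4, 12, 36, 108, 324 → 972.
So the next term is {42 972}.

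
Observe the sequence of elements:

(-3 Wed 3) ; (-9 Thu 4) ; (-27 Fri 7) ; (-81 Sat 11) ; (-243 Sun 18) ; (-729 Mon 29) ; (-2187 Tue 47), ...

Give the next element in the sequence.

First component: ×3 each step, so -3, -9, -27, -81, -243, -729, -2187 → -6561.
Day — runs through the weekdays Mon→Sun: Wed, Thu, Fri, Sat, Sun, Mon, Tue → Wed.
Third component: 3, 4, 7, 11, 18, 29, 47 → 76 (each term is the sum of the two before it).
So the next element is (-6561 Wed 76).

(-6561 Wed 76)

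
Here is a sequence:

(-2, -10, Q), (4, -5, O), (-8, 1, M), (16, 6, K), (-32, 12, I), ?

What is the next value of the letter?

Letter: Q, O, M, K, I → G (letters move back 2 places in the alphabet).

G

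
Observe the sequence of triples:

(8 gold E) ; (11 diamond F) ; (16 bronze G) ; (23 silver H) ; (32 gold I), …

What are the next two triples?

First entry goes 8, 11, 16, 23, 32 → 43 → 56 (differences are 3, 5, 7, … (increasing by 2 each time)).
Rank — repeats gold → diamond → bronze → silver: gold, diamond, bronze, silver, gold → diamond → bronze.
For the letter, letters move forward 1 place in the alphabet: E, F, G, H, I → J → K.
Putting the parts together: (43 diamond J) and then (56 bronze K).

(43 diamond J), (56 bronze K)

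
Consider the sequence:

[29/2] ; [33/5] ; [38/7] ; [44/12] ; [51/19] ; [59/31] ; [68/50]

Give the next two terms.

[78/81], [89/131]

For the first slot, differences are 4, 5, 6, … (increasing by 1 each time): 29, 33, 38, 44, 51, 59, 68 → 78 → 89.
Second slot: 2, 5, 7, 12, 19, 31, 50 → 81 → 131 (each term is the sum of the two before it).
Putting the parts together: [78/81] and then [89/131].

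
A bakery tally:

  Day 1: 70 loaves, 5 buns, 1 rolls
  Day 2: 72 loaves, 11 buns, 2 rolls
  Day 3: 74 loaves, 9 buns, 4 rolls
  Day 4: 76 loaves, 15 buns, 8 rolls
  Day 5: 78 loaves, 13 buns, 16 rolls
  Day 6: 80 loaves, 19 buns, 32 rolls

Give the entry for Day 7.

Loaves — +2 each step: 70, 72, 74, 76, 78, 80 → 82.
Buns — alternating steps +6, −2, +6, −2, …: 5, 11, 9, 15, 13, 19 → 17.
Rolls: 1, 2, 4, 8, 16, 32 → 64 (×2 each step).
Putting it together: 82 loaves, 17 buns, 64 rolls.

82 loaves, 17 buns, 64 rolls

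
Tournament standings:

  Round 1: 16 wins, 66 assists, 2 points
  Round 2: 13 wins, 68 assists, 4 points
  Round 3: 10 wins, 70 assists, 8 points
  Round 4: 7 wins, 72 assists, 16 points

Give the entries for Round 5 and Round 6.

4 wins, 74 assists, 32 points; 1 wins, 76 assists, 64 points

Wins: 16, 13, 10, 7 → 4 → 1 (−3 each step).
For the assists, +2 each step: 66, 68, 70, 72 → 74 → 76.
Points: ×2 each step; 2, 4, 8, 16 → 32 → 64.
So the next two lines are 4 wins, 74 assists, 32 points and 1 wins, 76 assists, 64 points.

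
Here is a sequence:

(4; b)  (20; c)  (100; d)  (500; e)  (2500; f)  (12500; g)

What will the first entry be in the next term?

62500

First entry goes 4, 20, 100, 500, 2500, 12500 → 62500 (×5 each step).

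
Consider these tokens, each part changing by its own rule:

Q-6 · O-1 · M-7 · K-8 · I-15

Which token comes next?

Letter: letters move back 2 places in the alphabet; Q, O, M, K, I → G.
Second component: each term is the sum of the two before it; 6, 1, 7, 8, 15 → 23.
Putting it together: G-23.

G-23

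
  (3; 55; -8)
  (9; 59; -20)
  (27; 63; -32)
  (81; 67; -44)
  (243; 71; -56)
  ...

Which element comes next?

First part: 3, 9, 27, 81, 243 → 729 (×3 each step).
For the second part, +4 each step: 55, 59, 63, 67, 71 → 75.
For the third part, −12 each step: -8, -20, -32, -44, -56 → -68.
Combining the parts gives (729; 75; -68).

(729; 75; -68)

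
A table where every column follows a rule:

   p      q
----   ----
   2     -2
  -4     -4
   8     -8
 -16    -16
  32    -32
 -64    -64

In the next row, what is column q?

Column p: 2, -4, 8, -16, 32, -64 → 128 (×(-2) each step).
Column q: ×2 each step; -2, -4, -8, -16, -32, -64 → -128.

-128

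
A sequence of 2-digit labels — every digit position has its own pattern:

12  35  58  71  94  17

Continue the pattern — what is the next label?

First digit goes 1, 3, 5, 7, 9, 1 → 3 (+2 each step, mod 10).
Second digit: 2, 5, 8, 1, 4, 7 → 0 (+3 each step, mod 10).
Combining the parts gives 30.

30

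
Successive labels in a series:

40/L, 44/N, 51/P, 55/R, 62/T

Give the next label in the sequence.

66/V

First component: alternating steps +4, +7, +4, +7, …, so 40, 44, 51, 55, 62 → 66.
Letter — letters move forward 2 places in the alphabet: L, N, P, R, T → V.
Combining the parts gives 66/V.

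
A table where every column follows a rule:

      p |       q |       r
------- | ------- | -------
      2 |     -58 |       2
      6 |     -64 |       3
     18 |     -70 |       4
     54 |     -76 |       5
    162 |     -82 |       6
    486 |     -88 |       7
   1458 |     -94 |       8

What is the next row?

4374  -100  9

Column p — ×3 each step: 2, 6, 18, 54, 162, 486, 1458 → 4374.
Column q — −6 each step: -58, -64, -70, -76, -82, -88, -94 → -100.
Column r: 2, 3, 4, 5, 6, 7, 8 → 9 (+1 each step).
Combining the parts gives 4374  -100  9.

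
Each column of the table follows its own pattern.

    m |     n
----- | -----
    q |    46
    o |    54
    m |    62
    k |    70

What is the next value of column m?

For the column m, letters move back 2 places in the alphabet: q, o, m, k → i.

i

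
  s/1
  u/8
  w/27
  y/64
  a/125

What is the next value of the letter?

c

Letter: letters move forward 2 places in the alphabet, wrapping Z→A, so s, u, w, y, a → c.
For the second component, perfect cubes: 1³, 2³, 3³, …: 1, 8, 27, 64, 125 → 216.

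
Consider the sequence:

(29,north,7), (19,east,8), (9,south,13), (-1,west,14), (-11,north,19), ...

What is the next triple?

(-21,east,20)

First part: 29, 19, 9, -1, -11 → -21 (−10 each step).
Direction: repeats north → east → south → west; north, east, south, west, north → east.
For the third part, alternating steps +1, +5, +1, +5, …: 7, 8, 13, 14, 19 → 20.
So the next triple is (-21,east,20).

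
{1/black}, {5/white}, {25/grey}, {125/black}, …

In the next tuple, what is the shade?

white

Shade: black, white, grey, black → white (repeats black → white → grey).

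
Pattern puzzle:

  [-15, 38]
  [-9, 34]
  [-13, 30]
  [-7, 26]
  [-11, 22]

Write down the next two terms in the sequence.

For the first component, alternating steps +6, −4, +6, −4, …: -15, -9, -13, -7, -11 → -5 → -9.
Second component: −4 each step; 38, 34, 30, 26, 22 → 18 → 14.
Putting the parts together: [-5, 18] and then [-9, 14].

[-5, 18], [-9, 14]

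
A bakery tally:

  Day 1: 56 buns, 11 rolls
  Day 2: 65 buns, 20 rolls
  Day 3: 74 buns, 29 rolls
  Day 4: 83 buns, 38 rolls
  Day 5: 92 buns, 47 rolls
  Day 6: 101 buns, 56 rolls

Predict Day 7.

110 buns, 65 rolls

Buns: +9 each step; 56, 65, 74, 83, 92, 101 → 110.
For the rolls, +9 each step: 11, 20, 29, 38, 47, 56 → 65.
Putting it together: 110 buns, 65 rolls.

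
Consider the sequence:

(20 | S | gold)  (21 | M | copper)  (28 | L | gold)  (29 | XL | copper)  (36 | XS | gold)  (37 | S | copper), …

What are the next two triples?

(44 | M | gold), (45 | L | copper)

For the first part, alternating steps +1, +7, +1, +7, …: 20, 21, 28, 29, 36, 37 → 44 → 45.
Size: repeats S → M → L → XL → XS; S, M, L, XL, XS, S → M → L.
For the metal, alternates gold ↔ copper: gold, copper, gold, copper, gold, copper → gold → copper.
So the next two triples are (44 | M | gold) and (45 | L | copper).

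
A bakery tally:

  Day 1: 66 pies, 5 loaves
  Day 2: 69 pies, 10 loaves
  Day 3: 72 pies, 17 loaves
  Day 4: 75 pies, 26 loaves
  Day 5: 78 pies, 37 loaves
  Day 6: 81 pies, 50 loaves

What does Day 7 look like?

84 pies, 65 loaves

Pies: 66, 69, 72, 75, 78, 81 → 84 (+3 each step).
Loaves goes 5, 10, 17, 26, 37, 50 → 65 (differences are 5, 7, 9, … (increasing by 2 each time)).
Putting it together: 84 pies, 65 loaves.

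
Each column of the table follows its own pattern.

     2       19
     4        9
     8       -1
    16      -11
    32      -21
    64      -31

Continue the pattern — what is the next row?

128  -41

First component: 2, 4, 8, 16, 32, 64 → 128 (×2 each step).
Second component: 19, 9, -1, -11, -21, -31 → -41 (−10 each step).
So the next row is 128  -41.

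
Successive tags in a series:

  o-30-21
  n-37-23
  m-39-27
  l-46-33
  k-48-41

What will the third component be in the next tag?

51

Third component goes 21, 23, 27, 33, 41 → 51 (differences are 2, 4, 6, … (increasing by 2 each time)).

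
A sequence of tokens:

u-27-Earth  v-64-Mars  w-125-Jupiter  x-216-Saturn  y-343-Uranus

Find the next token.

z-512-Neptune

Letter: u, v, w, x, y → z (letters move forward 1 place in the alphabet).
Second component: 27, 64, 125, 216, 343 → 512 (perfect cubes: 3³, 4³, 5³, …).
Planet goes Earth, Mars, Jupiter, Saturn, Uranus → Neptune (runs through the planets Mercury→Neptune).
Putting it together: z-512-Neptune.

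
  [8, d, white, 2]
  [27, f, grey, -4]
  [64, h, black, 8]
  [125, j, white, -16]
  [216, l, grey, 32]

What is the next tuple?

First component: 8, 27, 64, 125, 216 → 343 (perfect cubes: 2³, 3³, 4³, …).
Letter goes d, f, h, j, l → n (letters move forward 2 places in the alphabet).
Shade — repeats white → grey → black: white, grey, black, white, grey → black.
Fourth component — ×(-2) each step: 2, -4, 8, -16, 32 → -64.
Putting it together: [343, n, black, -64].

[343, n, black, -64]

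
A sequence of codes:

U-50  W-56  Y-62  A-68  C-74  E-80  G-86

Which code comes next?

I-92

Letter: letters move forward 2 places in the alphabet, wrapping Z→A; U, W, Y, A, C, E, G → I.
Second component: +6 each step; 50, 56, 62, 68, 74, 80, 86 → 92.
Putting it together: I-92.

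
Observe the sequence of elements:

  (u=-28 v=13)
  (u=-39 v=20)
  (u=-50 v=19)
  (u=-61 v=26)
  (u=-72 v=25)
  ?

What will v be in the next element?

For the v, alternating steps +7, −1, +7, −1, …: 13, 20, 19, 26, 25 → 32.

32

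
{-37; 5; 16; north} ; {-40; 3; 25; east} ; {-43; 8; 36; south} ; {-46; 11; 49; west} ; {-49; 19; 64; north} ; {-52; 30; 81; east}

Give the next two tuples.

First coordinate — −3 each step: -37, -40, -43, -46, -49, -52 → -55 → -58.
Second coordinate: each term is the sum of the two before it; 5, 3, 8, 11, 19, 30 → 49 → 79.
For the third coordinate, perfect squares: 4², 5², 6², …: 16, 25, 36, 49, 64, 81 → 100 → 121.
Direction goes north, east, south, west, north, east → south → west (repeats north → east → south → west).
Putting the parts together: {-55; 49; 100; south} and then {-58; 79; 121; west}.

{-55; 49; 100; south}, {-58; 79; 121; west}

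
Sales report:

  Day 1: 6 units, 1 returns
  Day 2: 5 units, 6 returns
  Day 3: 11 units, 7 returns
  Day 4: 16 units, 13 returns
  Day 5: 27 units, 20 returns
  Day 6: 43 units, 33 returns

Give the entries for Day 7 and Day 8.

70 units, 53 returns; 113 units, 86 returns

Units — each term is the sum of the two before it: 6, 5, 11, 16, 27, 43 → 70 → 113.
Returns — each term is the sum of the two before it: 1, 6, 7, 13, 20, 33 → 53 → 86.
Putting the parts together: 70 units, 53 returns and then 113 units, 86 returns.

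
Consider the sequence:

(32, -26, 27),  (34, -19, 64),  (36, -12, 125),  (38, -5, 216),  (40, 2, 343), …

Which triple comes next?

First slot — +2 each step: 32, 34, 36, 38, 40 → 42.
Second slot — +7 each step: -26, -19, -12, -5, 2 → 9.
Third slot goes 27, 64, 125, 216, 343 → 512 (perfect cubes: 3³, 4³, 5³, …).
Putting it together: (42, 9, 512).

(42, 9, 512)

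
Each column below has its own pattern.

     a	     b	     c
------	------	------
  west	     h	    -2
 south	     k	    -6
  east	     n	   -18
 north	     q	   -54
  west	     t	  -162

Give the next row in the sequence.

Column a: repeats west → south → east → north; west, south, east, north, west → south.
Column b: h, k, n, q, t → w (letters move forward 3 places in the alphabet).
Column c: -2, -6, -18, -54, -162 → -486 (×3 each step).
Combining the parts gives south  w  -486.

south  w  -486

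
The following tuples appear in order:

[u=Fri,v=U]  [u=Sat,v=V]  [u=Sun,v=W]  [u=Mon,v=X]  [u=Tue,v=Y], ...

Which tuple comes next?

For the u, runs through the weekdays Mon→Sun: Fri, Sat, Sun, Mon, Tue → Wed.
For the v, letters move forward 1 place in the alphabet: U, V, W, X, Y → Z.
So the next tuple is [u=Wed,v=Z].

[u=Wed,v=Z]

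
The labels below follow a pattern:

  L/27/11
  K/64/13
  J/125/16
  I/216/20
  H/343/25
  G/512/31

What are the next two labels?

Letter: letters move back 1 place in the alphabet, so L, K, J, I, H, G → F → E.
For the second component, perfect cubes: 3³, 4³, 5³, …: 27, 64, 125, 216, 343, 512 → 729 → 1000.
Third component: differences are 2, 3, 4, … (increasing by 1 each time), so 11, 13, 16, 20, 25, 31 → 38 → 46.
Putting the parts together: F/729/38 and then E/1000/46.

F/729/38 then E/1000/46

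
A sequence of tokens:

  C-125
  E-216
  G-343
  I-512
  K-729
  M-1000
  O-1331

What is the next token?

Letter: letters move forward 2 places in the alphabet; C, E, G, I, K, M, O → Q.
For the second component, perfect cubes: 5³, 6³, 7³, …: 125, 216, 343, 512, 729, 1000, 1331 → 1728.
So the next token is Q-1728.

Q-1728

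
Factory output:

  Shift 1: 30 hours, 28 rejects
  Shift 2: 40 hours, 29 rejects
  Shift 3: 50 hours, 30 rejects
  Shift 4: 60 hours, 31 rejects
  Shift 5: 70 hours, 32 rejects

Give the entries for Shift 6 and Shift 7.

Hours: +10 each step; 30, 40, 50, 60, 70 → 80 → 90.
Rejects: +1 each step, so 28, 29, 30, 31, 32 → 33 → 34.
So the next two rows are 80 hours, 33 rejects and 90 hours, 34 rejects.

80 hours, 33 rejects; 90 hours, 34 rejects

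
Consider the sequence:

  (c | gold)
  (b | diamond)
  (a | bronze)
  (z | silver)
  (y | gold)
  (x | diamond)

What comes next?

Letter: letters move back 1 place in the alphabet, wrapping A→Z; c, b, a, z, y, x → w.
Rank — repeats gold → diamond → bronze → silver: gold, diamond, bronze, silver, gold, diamond → bronze.
Combining the parts gives (w | bronze).

(w | bronze)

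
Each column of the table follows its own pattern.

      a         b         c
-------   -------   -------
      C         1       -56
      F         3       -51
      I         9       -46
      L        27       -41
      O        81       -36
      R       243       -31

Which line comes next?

U  729  -26

Column a goes C, F, I, L, O, R → U (letters move forward 3 places in the alphabet).
Column b goes 1, 3, 9, 27, 81, 243 → 729 (×3 each step).
Column c — +5 each step: -56, -51, -46, -41, -36, -31 → -26.
So the next line is U  729  -26.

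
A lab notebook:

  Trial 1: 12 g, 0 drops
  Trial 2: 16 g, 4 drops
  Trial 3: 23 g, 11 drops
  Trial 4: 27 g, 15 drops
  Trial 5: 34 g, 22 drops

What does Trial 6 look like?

38 g, 26 drops

For the g, alternating steps +4, +7, +4, +7, …: 12, 16, 23, 27, 34 → 38.
Drops — always 12 less than the g: 0, 4, 11, 15, 22 → 26.
So the next record is 38 g, 26 drops.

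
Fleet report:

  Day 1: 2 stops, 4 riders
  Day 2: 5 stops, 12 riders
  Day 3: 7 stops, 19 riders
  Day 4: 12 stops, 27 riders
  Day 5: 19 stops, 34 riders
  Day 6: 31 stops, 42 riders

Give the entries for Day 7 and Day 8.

50 stops, 49 riders; 81 stops, 57 riders

For the stops, each term is the sum of the two before it: 2, 5, 7, 12, 19, 31 → 50 → 81.
Riders: 4, 12, 19, 27, 34, 42 → 49 → 57 (alternating steps +8, +7, +8, +7, …).
So the next two records are 50 stops, 49 riders and 81 stops, 57 riders.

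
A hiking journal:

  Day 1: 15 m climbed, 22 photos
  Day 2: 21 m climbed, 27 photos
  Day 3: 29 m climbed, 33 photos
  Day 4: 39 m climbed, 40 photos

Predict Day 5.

51 m climbed, 48 photos

For the m climbed, differences are 6, 8, 10, … (increasing by 2 each time): 15, 21, 29, 39 → 51.
Photos: differences are 5, 6, 7, … (increasing by 1 each time); 22, 27, 33, 40 → 48.
Combining the parts gives 51 m climbed, 48 photos.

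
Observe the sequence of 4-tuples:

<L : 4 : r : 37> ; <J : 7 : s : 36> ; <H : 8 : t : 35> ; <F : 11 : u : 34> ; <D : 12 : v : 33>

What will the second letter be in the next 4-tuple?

Second letter goes r, s, t, u, v → w (letters move forward 1 place in the alphabet).

w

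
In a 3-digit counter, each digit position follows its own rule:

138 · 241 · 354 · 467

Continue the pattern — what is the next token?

First digit — +1 each step, mod 10: 1, 2, 3, 4 → 5.
Second digit: +1 each step, mod 10, so 3, 4, 5, 6 → 7.
Third digit: +3 each step, mod 10, so 8, 1, 4, 7 → 0.
So the next token is 570.

570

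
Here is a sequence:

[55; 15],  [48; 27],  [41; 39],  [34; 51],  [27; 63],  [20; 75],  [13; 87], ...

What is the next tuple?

First entry: −7 each step, so 55, 48, 41, 34, 27, 20, 13 → 6.
Second entry: +12 each step; 15, 27, 39, 51, 63, 75, 87 → 99.
So the next tuple is [6; 99].

[6; 99]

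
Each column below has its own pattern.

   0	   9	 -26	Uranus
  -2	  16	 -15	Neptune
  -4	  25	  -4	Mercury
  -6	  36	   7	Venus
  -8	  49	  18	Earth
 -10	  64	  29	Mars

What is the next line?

-12  81  40  Jupiter

For the first component, −2 each step: 0, -2, -4, -6, -8, -10 → -12.
Second component: perfect squares: 3², 4², 5², …, so 9, 16, 25, 36, 49, 64 → 81.
Third component — +11 each step: -26, -15, -4, 7, 18, 29 → 40.
Planet — runs through the planets Mercury→Neptune: Uranus, Neptune, Mercury, Venus, Earth, Mars → Jupiter.
So the next line is -12  81  40  Jupiter.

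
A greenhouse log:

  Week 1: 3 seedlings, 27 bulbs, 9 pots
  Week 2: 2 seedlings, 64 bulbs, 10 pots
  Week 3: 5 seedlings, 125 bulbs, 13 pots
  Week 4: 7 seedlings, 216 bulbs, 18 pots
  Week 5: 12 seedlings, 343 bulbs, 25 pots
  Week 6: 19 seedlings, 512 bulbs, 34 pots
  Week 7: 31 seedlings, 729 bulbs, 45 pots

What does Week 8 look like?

50 seedlings, 1000 bulbs, 58 pots

Seedlings: each term is the sum of the two before it; 3, 2, 5, 7, 12, 19, 31 → 50.
For the bulbs, perfect cubes: 3³, 4³, 5³, …: 27, 64, 125, 216, 343, 512, 729 → 1000.
Pots goes 9, 10, 13, 18, 25, 34, 45 → 58 (differences are 1, 3, 5, … (increasing by 2 each time)).
Putting it together: 50 seedlings, 1000 bulbs, 58 pots.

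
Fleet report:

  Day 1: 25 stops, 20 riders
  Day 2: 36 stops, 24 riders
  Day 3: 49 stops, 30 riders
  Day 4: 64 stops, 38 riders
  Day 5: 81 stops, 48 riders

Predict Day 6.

Stops goes 25, 36, 49, 64, 81 → 100 (perfect squares: 5², 6², 7², …).
Riders: 20, 24, 30, 38, 48 → 60 (differences are 4, 6, 8, … (increasing by 2 each time)).
Putting it together: 100 stops, 60 riders.

100 stops, 60 riders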